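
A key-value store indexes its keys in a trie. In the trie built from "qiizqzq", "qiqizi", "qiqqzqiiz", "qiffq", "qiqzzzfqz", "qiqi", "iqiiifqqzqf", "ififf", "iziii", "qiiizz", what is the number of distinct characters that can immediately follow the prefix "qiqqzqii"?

Follow the path "qiqqzqii" to its node, then look at its outgoing edges.
Characters that immediately follow "qiqqzqii" among the stored strings: {z}.
That node has 1 child edge.

1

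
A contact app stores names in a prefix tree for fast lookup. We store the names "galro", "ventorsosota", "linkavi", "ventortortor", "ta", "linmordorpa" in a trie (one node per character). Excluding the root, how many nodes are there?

40

Count nodes per top-level branch (shared prefixes stored once):
  'g'-branch (galro): 5 nodes
  'l'-branch (linkavi, linmordorpa): 15 nodes
  't'-branch (ta): 2 nodes
  'v'-branch (ventorsosota, ventortortor): 18 nodes
Sum: 40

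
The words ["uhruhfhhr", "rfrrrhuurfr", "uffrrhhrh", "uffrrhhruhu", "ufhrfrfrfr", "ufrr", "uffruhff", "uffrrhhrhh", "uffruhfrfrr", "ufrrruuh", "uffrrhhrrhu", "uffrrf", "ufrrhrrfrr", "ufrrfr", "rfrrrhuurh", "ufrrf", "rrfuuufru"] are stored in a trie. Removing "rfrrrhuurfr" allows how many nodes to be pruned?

2

A node on "rfrrrhuurfr"'s path can go only if nothing else ends at it or branches off below it.
The suffix "fr" (2 nodes) is used only by "rfrrrhuurfr"; the node for "rfrrrhuur" still has the child "h", so pruning stops there.
Nodes removed: 2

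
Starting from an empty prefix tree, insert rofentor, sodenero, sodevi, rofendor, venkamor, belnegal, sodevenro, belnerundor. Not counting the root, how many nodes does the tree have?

Count nodes per top-level branch (shared prefixes stored once):
  'b'-branch (belnegal, belnerundor): 14 nodes
  'r'-branch (rofendor, rofentor): 11 nodes
  's'-branch (sodenero, sodevenro, sodevi): 14 nodes
  'v'-branch (venkamor): 8 nodes
Sum: 47

47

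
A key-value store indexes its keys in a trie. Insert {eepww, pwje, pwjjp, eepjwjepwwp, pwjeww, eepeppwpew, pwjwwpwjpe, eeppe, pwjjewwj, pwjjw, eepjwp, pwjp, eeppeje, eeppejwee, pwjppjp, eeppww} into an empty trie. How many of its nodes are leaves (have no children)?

13

Leaves are exactly the stored words that no other stored word extends.
Those words: "eepeppwpew", "eepjwjepwwp", "eepjwp", "eeppeje", "eeppejwee", "eeppww", "eepww", "pwjeww", "pwjjewwj", "pwjjp", "pwjjw", "pwjppjp", "pwjwwpwjpe"
Leaf count: 13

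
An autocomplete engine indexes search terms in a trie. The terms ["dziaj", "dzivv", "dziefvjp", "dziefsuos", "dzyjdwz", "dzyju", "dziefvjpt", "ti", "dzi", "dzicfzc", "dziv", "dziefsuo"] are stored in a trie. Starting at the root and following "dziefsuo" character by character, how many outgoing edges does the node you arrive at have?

Follow the path "dziefsuo" to its node, then look at its outgoing edges.
Characters that immediately follow "dziefsuo" among the stored strings: {s}.
That node has 1 child edge.

1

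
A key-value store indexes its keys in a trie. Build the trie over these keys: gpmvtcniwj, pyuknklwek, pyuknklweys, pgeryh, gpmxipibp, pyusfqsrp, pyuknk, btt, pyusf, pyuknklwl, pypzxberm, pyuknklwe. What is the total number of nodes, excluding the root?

For each word, the new-node count is its length minus the longest prefix already in the trie:
  "gpmvtcniwj" → 10 new (g, p, m, v, t, c, n, i, w, j)
  "pyuknklwek" → 10 new (p, y, u, k, n, k, l, w, e, k)
  "pyuknklweys" → prefix "pyuknklwe" already present; 2 new (y, s)
  "pgeryh" → prefix "p" already present; 5 new (g, e, r, y, h)
  "gpmxipibp" → prefix "gpm" already present; 6 new (x, i, p, i, b, p)
  "pyusfqsrp" → prefix "pyu" already present; 6 new (s, f, q, s, r, p)
  "pyuknk" → prefix "pyuknk" already present; 0 new (none)
  "btt" → 3 new (b, t, t)
  "pyusf" → prefix "pyusf" already present; 0 new (none)
  "pyuknklwl" → prefix "pyuknklw" already present; 1 new (l)
  "pypzxberm" → prefix "py" already present; 7 new (p, z, x, b, e, r, m)
  "pyuknklwe" → prefix "pyuknklwe" already present; 0 new (none)
Total nodes = 10 + 10 + 2 + 5 + 6 + 6 + 0 + 3 + 0 + 1 + 7 + 0 = 50

50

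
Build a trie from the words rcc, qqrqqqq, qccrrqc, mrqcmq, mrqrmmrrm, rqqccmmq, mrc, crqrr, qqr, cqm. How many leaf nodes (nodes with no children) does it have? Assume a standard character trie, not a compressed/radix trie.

Leaves are exactly the stored words that no other stored word extends.
Those words: "cqm", "crqrr", "mrc", "mrqcmq", "mrqrmmrrm", "qccrrqc", "qqrqqqq", "rcc", "rqqccmmq"
Leaf count: 9

9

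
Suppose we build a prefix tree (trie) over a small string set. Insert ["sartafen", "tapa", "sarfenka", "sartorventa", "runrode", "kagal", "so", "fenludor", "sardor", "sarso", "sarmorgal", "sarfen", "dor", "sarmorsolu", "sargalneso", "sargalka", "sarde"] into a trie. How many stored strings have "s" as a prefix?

12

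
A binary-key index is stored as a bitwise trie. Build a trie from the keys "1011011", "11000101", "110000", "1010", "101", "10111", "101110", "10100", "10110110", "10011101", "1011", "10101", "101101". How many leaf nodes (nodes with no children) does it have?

A leaf is a node with no children — equivalently, the end of a word that is not a proper prefix of any other stored word.
Those words: "10011101", "10100", "10101", "10110110", "101110", "110000", "11000101"
Leaf count: 7

7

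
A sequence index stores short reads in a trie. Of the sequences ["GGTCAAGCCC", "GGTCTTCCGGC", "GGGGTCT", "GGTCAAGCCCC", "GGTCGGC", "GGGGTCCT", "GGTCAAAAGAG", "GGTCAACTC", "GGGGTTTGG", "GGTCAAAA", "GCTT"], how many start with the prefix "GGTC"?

7

Traverse to the node for "GGTC", then collect every word in that subtree.
Matches: "GGTCAAAA", "GGTCAAAAGAG", "GGTCAACTC", "GGTCAAGCCC", "GGTCAAGCCCC", "GGTCGGC", "GGTCTTCCGGC"
Count: 7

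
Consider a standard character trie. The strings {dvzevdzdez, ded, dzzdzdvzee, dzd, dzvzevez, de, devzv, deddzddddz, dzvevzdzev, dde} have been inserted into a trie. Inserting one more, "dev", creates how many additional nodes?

Every character of "dev" already lies on an existing path (it is a prefix of some stored word).
No new nodes are needed: 0.

0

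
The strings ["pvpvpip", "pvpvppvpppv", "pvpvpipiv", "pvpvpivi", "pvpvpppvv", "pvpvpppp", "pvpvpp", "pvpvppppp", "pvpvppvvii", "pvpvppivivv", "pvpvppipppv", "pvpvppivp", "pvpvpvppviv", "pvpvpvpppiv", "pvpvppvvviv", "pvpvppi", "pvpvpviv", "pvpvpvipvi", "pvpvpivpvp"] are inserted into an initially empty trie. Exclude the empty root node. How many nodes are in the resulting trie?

Insert word by word; a character creates a node only if that edge doesn't already exist:
  "pvpvpip" → 7 new (p, v, p, v, p, i, p)
  "pvpvppvpppv" → prefix "pvpvp" already present; 6 new (p, v, p, p, p, v)
  "pvpvpipiv" → prefix "pvpvpip" already present; 2 new (i, v)
  "pvpvpivi" → prefix "pvpvpi" already present; 2 new (v, i)
  "pvpvpppvv" → prefix "pvpvpp" already present; 3 new (p, v, v)
  "pvpvpppp" → prefix "pvpvppp" already present; 1 new (p)
  "pvpvpp" → prefix "pvpvpp" already present; 0 new (none)
  "pvpvppppp" → prefix "pvpvpppp" already present; 1 new (p)
  "pvpvppvvii" → prefix "pvpvppv" already present; 3 new (v, i, i)
  "pvpvppivivv" → prefix "pvpvpp" already present; 5 new (i, v, i, v, v)
  "pvpvppipppv" → prefix "pvpvppi" already present; 4 new (p, p, p, v)
  "pvpvppivp" → prefix "pvpvppiv" already present; 1 new (p)
  "pvpvpvppviv" → prefix "pvpvp" already present; 6 new (v, p, p, v, i, v)
  "pvpvpvpppiv" → prefix "pvpvpvpp" already present; 3 new (p, i, v)
  "pvpvppvvviv" → prefix "pvpvppvv" already present; 3 new (v, i, v)
  "pvpvppi" → prefix "pvpvppi" already present; 0 new (none)
  "pvpvpviv" → prefix "pvpvpv" already present; 2 new (i, v)
  "pvpvpvipvi" → prefix "pvpvpvi" already present; 3 new (p, v, i)
  "pvpvpivpvp" → prefix "pvpvpiv" already present; 3 new (p, v, p)
Total nodes = 7 + 6 + 2 + 2 + 3 + 1 + 0 + 1 + 3 + 5 + 4 + 1 + 6 + 3 + 3 + 0 + 2 + 3 + 3 = 55

55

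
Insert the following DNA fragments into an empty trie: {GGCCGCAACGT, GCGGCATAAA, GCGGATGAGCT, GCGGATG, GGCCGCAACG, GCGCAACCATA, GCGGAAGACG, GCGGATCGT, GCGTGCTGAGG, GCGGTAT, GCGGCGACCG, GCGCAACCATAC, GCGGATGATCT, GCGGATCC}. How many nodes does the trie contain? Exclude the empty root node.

Insert word by word; a character creates a node only if that edge doesn't already exist:
  "GGCCGCAACGT" → 11 new (G, G, C, C, G, C, A, A, C, G, T)
  "GCGGCATAAA" → prefix "G" already present; 9 new (C, G, G, C, A, T, A, A, A)
  "GCGGATGAGCT" → prefix "GCGG" already present; 7 new (A, T, G, A, G, C, T)
  "GCGGATG" → prefix "GCGGATG" already present; 0 new (none)
  "GGCCGCAACG" → prefix "GGCCGCAACG" already present; 0 new (none)
  "GCGCAACCATA" → prefix "GCG" already present; 8 new (C, A, A, C, C, A, T, A)
  "GCGGAAGACG" → prefix "GCGGA" already present; 5 new (A, G, A, C, G)
  "GCGGATCGT" → prefix "GCGGAT" already present; 3 new (C, G, T)
  "GCGTGCTGAGG" → prefix "GCG" already present; 8 new (T, G, C, T, G, A, G, G)
  "GCGGTAT" → prefix "GCGG" already present; 3 new (T, A, T)
  "GCGGCGACCG" → prefix "GCGGC" already present; 5 new (G, A, C, C, G)
  "GCGCAACCATAC" → prefix "GCGCAACCATA" already present; 1 new (C)
  "GCGGATGATCT" → prefix "GCGGATGA" already present; 3 new (T, C, T)
  "GCGGATCC" → prefix "GCGGATC" already present; 1 new (C)
Total nodes = 11 + 9 + 7 + 0 + 0 + 8 + 5 + 3 + 8 + 3 + 5 + 1 + 3 + 1 = 64

64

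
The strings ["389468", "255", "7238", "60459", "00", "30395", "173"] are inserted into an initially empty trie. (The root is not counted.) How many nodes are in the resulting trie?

27

Count nodes per top-level branch (shared prefixes stored once):
  '0'-branch (00): 2 nodes
  '1'-branch (173): 3 nodes
  '2'-branch (255): 3 nodes
  '3'-branch (30395, 389468): 10 nodes
  '6'-branch (60459): 5 nodes
  '7'-branch (7238): 4 nodes
Sum: 27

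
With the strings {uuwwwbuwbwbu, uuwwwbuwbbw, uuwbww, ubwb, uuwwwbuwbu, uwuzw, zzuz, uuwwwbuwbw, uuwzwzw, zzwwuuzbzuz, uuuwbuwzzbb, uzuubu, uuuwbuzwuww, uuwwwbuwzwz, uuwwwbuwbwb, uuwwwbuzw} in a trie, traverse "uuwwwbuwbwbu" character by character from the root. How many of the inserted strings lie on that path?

3

Traverse "uuwwwbuwbwbu" character by character; count nodes along the way that are marked as word ends.
Prefixes of the query that are stored words: "uuwwwbuwbw", "uuwwwbuwbwb", "uuwwwbuwbwbu"
Count: 3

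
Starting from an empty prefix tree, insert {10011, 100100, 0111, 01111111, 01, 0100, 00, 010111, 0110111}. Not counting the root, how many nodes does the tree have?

25

For each word, the new-node count is its length minus the longest prefix already in the trie:
  "10011" → 5 new (1, 0, 0, 1, 1)
  "100100" → prefix "1001" already present; 2 new (0, 0)
  "0111" → 4 new (0, 1, 1, 1)
  "01111111" → prefix "0111" already present; 4 new (1, 1, 1, 1)
  "01" → prefix "01" already present; 0 new (none)
  "0100" → prefix "01" already present; 2 new (0, 0)
  "00" → prefix "0" already present; 1 new (0)
  "010111" → prefix "010" already present; 3 new (1, 1, 1)
  "0110111" → prefix "011" already present; 4 new (0, 1, 1, 1)
Total nodes = 5 + 2 + 4 + 4 + 0 + 2 + 1 + 3 + 4 = 25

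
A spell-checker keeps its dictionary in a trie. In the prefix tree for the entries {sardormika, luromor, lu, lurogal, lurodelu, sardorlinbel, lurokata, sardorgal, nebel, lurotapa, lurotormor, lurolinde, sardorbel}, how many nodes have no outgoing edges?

12

A leaf is a node with no children — equivalently, the end of a word that is not a proper prefix of any other stored word.
Those words: "lurodelu", "lurogal", "lurokata", "lurolinde", "luromor", "lurotapa", "lurotormor", "nebel", "sardorbel", "sardorgal", "sardorlinbel", "sardormika"
Leaf count: 12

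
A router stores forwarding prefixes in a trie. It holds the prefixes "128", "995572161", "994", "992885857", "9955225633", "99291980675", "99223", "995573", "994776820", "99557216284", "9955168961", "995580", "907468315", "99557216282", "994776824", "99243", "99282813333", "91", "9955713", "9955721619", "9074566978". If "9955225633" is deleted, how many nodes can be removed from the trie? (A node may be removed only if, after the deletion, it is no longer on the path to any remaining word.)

6

A node on "9955225633"'s path can go only if nothing else ends at it or branches off below it.
The suffix "225633" (6 nodes) is used only by "9955225633"; the node for "9955" still has the child "7", so pruning stops there.
Nodes removed: 6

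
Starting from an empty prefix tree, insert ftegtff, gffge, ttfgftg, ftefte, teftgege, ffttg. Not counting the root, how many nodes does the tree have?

33

Trace insertions, counting only characters that open a new branch:
  "ftegtff" → 7 new (f, t, e, g, t, f, f)
  "gffge" → 5 new (g, f, f, g, e)
  "ttfgftg" → 7 new (t, t, f, g, f, t, g)
  "ftefte" → prefix "fte" already present; 3 new (f, t, e)
  "teftgege" → prefix "t" already present; 7 new (e, f, t, g, e, g, e)
  "ffttg" → prefix "f" already present; 4 new (f, t, t, g)
Total nodes = 7 + 5 + 7 + 3 + 7 + 4 = 33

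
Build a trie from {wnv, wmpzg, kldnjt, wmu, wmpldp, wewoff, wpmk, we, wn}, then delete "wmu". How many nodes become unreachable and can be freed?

Walk "wmu" from the leaf back toward the root, removing each node that no remaining word uses.
The suffix "u" (1 node) is used only by "wmu"; the node for "wm" still has the child "p", so pruning stops there.
Nodes removed: 1

1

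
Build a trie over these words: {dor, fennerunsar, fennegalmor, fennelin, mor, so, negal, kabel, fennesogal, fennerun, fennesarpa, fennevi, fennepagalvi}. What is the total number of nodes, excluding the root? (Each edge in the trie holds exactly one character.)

Count nodes per top-level branch (shared prefixes stored once):
  'd'-branch (dor): 3 nodes
  'f'-branch (fennegalmor, fennelin, fennepagalvi, fennerun, fennerunsar, fennesarpa, fennesogal, fennevi): 38 nodes
  'k'-branch (kabel): 5 nodes
  'm'-branch (mor): 3 nodes
  'n'-branch (negal): 5 nodes
  's'-branch (so): 2 nodes
Sum: 56

56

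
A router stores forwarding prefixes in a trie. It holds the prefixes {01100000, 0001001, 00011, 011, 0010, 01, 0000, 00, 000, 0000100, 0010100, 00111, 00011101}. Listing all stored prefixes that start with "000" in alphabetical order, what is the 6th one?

Filter for "000…" and sort: "000", "0000", "0000100", "0001001", "00011", "00011101"
The 6th is 00011101.

00011101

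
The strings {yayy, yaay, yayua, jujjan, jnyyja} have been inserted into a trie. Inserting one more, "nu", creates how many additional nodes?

2

No existing word starts with "n", so every character of "nu" needs a new node.
2 − 0 = 2 new nodes.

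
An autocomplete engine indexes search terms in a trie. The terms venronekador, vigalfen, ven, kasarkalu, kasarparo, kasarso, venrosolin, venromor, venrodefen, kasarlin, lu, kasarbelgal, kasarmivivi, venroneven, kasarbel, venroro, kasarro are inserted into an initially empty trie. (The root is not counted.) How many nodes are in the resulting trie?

71

For each word, the new-node count is its length minus the longest prefix already in the trie:
  "venronekador" → 12 new (v, e, n, r, o, n, e, k, a, d, o, r)
  "vigalfen" → prefix "v" already present; 7 new (i, g, a, l, f, e, n)
  "ven" → prefix "ven" already present; 0 new (none)
  "kasarkalu" → 9 new (k, a, s, a, r, k, a, l, u)
  "kasarparo" → prefix "kasar" already present; 4 new (p, a, r, o)
  "kasarso" → prefix "kasar" already present; 2 new (s, o)
  "venrosolin" → prefix "venro" already present; 5 new (s, o, l, i, n)
  "venromor" → prefix "venro" already present; 3 new (m, o, r)
  "venrodefen" → prefix "venro" already present; 5 new (d, e, f, e, n)
  "kasarlin" → prefix "kasar" already present; 3 new (l, i, n)
  "lu" → 2 new (l, u)
  "kasarbelgal" → prefix "kasar" already present; 6 new (b, e, l, g, a, l)
  "kasarmivivi" → prefix "kasar" already present; 6 new (m, i, v, i, v, i)
  "venroneven" → prefix "venrone" already present; 3 new (v, e, n)
  "kasarbel" → prefix "kasarbel" already present; 0 new (none)
  "venroro" → prefix "venro" already present; 2 new (r, o)
  "kasarro" → prefix "kasar" already present; 2 new (r, o)
Total nodes = 12 + 7 + 0 + 9 + 4 + 2 + 5 + 3 + 5 + 3 + 2 + 6 + 6 + 3 + 0 + 2 + 2 = 71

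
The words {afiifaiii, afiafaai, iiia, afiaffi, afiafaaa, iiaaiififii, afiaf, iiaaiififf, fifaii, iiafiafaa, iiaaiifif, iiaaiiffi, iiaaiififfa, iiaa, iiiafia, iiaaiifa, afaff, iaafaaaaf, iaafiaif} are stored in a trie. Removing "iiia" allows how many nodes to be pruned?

0

Walk "iiia" from the leaf back toward the root, removing each node that no remaining word uses.
Every node on "iiia" is still needed (e.g. by "iiiafia"), so nothing is freed.
Nodes removed: 0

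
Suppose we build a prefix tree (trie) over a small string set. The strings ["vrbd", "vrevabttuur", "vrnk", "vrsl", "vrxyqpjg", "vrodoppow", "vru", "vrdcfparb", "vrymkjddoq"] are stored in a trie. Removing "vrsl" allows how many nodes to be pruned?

2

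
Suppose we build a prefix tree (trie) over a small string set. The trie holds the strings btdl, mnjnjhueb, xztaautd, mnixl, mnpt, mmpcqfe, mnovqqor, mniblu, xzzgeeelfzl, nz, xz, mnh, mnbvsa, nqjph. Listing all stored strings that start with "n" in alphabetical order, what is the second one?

DFS of the "n" subtree visits, in order: "nqjph", "nz"
Position 2: nz

nz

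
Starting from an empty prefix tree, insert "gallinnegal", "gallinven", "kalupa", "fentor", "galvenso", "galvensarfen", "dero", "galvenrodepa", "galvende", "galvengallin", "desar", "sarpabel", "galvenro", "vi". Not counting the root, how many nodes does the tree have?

67

Insert word by word; a character creates a node only if that edge doesn't already exist:
  "gallinnegal" → 11 new (g, a, l, l, i, n, n, e, g, a, l)
  "gallinven" → prefix "gallin" already present; 3 new (v, e, n)
  "kalupa" → 6 new (k, a, l, u, p, a)
  "fentor" → 6 new (f, e, n, t, o, r)
  "galvenso" → prefix "gal" already present; 5 new (v, e, n, s, o)
  "galvensarfen" → prefix "galvens" already present; 5 new (a, r, f, e, n)
  "dero" → 4 new (d, e, r, o)
  "galvenrodepa" → prefix "galven" already present; 6 new (r, o, d, e, p, a)
  "galvende" → prefix "galven" already present; 2 new (d, e)
  "galvengallin" → prefix "galven" already present; 6 new (g, a, l, l, i, n)
  "desar" → prefix "de" already present; 3 new (s, a, r)
  "sarpabel" → 8 new (s, a, r, p, a, b, e, l)
  "galvenro" → prefix "galvenro" already present; 0 new (none)
  "vi" → 2 new (v, i)
Total nodes = 11 + 3 + 6 + 6 + 5 + 5 + 4 + 6 + 2 + 6 + 3 + 8 + 0 + 2 = 67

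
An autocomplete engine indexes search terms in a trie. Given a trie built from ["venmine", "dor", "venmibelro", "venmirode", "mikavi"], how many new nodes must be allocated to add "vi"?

1

"v" is already a path in the trie; the remaining "i" must be added.
Each of the 1 remaining characters creates one node.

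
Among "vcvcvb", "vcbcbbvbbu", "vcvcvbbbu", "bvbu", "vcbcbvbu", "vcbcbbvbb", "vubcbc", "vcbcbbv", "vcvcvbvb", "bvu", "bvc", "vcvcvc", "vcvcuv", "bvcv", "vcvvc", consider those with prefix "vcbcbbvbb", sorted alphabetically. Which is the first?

Words with prefix "vcbcbbvbb", in lexicographic order: "vcbcbbvbb", "vcbcbbvbbu"
Position 1: vcbcbbvbb

vcbcbbvbb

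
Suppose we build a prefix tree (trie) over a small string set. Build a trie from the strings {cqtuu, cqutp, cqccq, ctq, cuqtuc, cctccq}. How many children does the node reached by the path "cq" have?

3

The children of the "cq" node are the distinct next characters among strings starting with "cq".
Characters that immediately follow "cq" among the stored strings: {c, t, u}.
That node has 3 child edges.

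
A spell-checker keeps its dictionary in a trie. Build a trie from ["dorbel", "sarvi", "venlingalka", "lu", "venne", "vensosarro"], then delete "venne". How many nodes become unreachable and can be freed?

After clearing the end-marker at "venne", prune upward until reaching a node still needed by another word.
The suffix "ne" (2 nodes) is used only by "venne"; the node for "ven" still has the child "l", so pruning stops there.
Nodes removed: 2

2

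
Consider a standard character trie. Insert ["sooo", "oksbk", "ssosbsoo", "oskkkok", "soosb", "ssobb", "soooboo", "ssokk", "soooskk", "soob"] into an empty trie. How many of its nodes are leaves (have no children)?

A leaf is a node with no children — equivalently, the end of a word that is not a proper prefix of any other stored word.
Those words: "oksbk", "oskkkok", "soob", "soooboo", "soooskk", "soosb", "ssobb", "ssokk", "ssosbsoo"
Leaf count: 9

9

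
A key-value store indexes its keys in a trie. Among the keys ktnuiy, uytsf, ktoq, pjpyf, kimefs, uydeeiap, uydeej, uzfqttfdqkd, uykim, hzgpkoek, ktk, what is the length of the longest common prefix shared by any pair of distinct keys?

The deepest shared node is where two words last agree before diverging.
"uydeeiap" and "uydeej" agree on "uydee" (5 characters) before diverging; nothing deeper is shared.
Longest shared-prefix length: 5

5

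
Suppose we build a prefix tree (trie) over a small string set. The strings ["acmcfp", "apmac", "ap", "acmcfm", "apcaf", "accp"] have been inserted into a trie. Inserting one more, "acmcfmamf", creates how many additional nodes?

"acmcfm" is already a path in the trie; the remaining "amf" must be added.
Each of the 3 remaining characters creates one node.

3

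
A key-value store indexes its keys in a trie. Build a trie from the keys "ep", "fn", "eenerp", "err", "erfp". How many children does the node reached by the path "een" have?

Walk "een" from the root, arriving at one node.
Distinct next characters after "een": e.
That node has 1 child edge.

1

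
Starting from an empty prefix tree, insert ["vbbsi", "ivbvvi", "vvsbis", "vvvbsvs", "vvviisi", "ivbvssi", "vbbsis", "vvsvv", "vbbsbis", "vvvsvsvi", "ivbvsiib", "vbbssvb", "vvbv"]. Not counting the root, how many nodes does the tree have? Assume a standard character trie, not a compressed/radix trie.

Count nodes per top-level branch (shared prefixes stored once):
  'i'-branch (ivbvsiib, ivbvssi, ivbvvi): 12 nodes
  'v'-branch (vbbsbis, vbbsi, vbbsis, vbbssvb, vvbv, vvsbis, vvsvv, vvvbsvs, vvviisi, vvvsvsvi): 35 nodes
Sum: 47

47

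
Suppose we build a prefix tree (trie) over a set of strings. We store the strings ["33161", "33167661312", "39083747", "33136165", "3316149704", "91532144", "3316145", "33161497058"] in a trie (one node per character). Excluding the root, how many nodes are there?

Count nodes per top-level branch (shared prefixes stored once):
  '3'-branch (33136165, 33161, 3316145, 3316149704, 33161497058, 33167661312, 39083747): 32 nodes
  '9'-branch (91532144): 8 nodes
Sum: 40

40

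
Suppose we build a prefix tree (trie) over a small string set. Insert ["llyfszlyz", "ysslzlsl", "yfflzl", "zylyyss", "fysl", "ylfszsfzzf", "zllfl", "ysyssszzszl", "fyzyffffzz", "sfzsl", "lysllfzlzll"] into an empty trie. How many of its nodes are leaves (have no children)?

11

Leaves are exactly the stored words that no other stored word extends.
Those words: "fysl", "fyzyffffzz", "llyfszlyz", "lysllfzlzll", "sfzsl", "yfflzl", "ylfszsfzzf", "ysslzlsl", "ysyssszzszl", "zllfl", "zylyyss"
Leaf count: 11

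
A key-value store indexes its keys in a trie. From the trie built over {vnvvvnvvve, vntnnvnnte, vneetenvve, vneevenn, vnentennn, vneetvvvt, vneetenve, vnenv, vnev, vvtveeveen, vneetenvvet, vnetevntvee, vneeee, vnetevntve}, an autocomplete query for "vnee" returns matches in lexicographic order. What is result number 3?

Filter for "vnee…" and sort: "vneeee", "vneetenve", "vneetenvve", "vneetenvvet", "vneetvvvt", "vneevenn"
The 3rd is vneetenvve.

vneetenvve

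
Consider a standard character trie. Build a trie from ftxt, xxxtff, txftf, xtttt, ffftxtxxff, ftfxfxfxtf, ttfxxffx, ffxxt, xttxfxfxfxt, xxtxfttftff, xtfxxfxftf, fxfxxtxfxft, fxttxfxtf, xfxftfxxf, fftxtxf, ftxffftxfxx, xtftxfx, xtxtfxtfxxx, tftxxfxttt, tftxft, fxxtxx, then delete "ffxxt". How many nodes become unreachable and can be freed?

3

A node on "ffxxt"'s path can go only if nothing else ends at it or branches off below it.
The suffix "xxt" (3 nodes) is used only by "ffxxt"; the node for "ff" still has the child "f", so pruning stops there.
Nodes removed: 3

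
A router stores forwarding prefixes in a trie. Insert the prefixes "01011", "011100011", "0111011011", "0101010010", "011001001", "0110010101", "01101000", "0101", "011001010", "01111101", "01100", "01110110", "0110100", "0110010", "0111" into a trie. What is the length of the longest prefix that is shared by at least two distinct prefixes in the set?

9

Equivalently: take the maximum, over all pairs, of their longest common prefix length.
e.g. "011001010" and "0110010101" share the prefix "011001010" of length 9; no pair shares a longer one.
Longest shared-prefix length: 9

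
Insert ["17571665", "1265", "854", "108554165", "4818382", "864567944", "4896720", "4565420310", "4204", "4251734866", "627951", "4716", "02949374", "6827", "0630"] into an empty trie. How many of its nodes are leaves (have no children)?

15

Leaves are exactly the stored words that no other stored word extends.
Those words: "02949374", "0630", "108554165", "1265", "17571665", "4204", "4251734866", "4565420310", "4716", "4818382", "4896720", "627951", "6827", "854", "864567944"
Leaf count: 15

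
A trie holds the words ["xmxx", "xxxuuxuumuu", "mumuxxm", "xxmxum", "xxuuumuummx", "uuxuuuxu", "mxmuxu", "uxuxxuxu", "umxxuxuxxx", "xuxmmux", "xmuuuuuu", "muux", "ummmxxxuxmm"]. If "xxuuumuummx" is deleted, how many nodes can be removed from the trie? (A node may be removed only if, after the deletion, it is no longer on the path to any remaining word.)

9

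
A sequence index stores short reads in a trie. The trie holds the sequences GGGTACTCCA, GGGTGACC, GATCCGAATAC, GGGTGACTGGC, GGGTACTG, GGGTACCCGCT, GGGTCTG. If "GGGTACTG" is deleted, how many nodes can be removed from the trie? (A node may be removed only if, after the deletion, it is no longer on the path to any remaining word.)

1

After clearing the end-marker at "GGGTACTG", prune upward until reaching a node still needed by another word.
The suffix "G" (1 node) is used only by "GGGTACTG"; the node for "GGGTACT" still has the child "C", so pruning stops there.
Nodes removed: 1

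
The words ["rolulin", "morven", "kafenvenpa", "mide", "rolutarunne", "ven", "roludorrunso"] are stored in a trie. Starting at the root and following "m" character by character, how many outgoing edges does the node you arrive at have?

2

Walk "m" from the root, arriving at one node.
Distinct next characters after "m": i, o.
That node has 2 child edges.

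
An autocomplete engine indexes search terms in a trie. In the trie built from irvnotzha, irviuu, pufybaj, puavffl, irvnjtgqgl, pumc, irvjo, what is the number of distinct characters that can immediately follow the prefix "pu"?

3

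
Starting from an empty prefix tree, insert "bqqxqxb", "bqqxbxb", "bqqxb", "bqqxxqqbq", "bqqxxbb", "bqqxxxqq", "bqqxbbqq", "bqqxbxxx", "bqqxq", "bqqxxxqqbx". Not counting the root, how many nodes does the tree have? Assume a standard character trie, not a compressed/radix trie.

27

For each word, the new-node count is its length minus the longest prefix already in the trie:
  "bqqxqxb" → 7 new (b, q, q, x, q, x, b)
  "bqqxbxb" → prefix "bqqx" already present; 3 new (b, x, b)
  "bqqxb" → prefix "bqqxb" already present; 0 new (none)
  "bqqxxqqbq" → prefix "bqqx" already present; 5 new (x, q, q, b, q)
  "bqqxxbb" → prefix "bqqxx" already present; 2 new (b, b)
  "bqqxxxqq" → prefix "bqqxx" already present; 3 new (x, q, q)
  "bqqxbbqq" → prefix "bqqxb" already present; 3 new (b, q, q)
  "bqqxbxxx" → prefix "bqqxbx" already present; 2 new (x, x)
  "bqqxq" → prefix "bqqxq" already present; 0 new (none)
  "bqqxxxqqbx" → prefix "bqqxxxqq" already present; 2 new (b, x)
Total nodes = 7 + 3 + 0 + 5 + 2 + 3 + 3 + 2 + 0 + 2 = 27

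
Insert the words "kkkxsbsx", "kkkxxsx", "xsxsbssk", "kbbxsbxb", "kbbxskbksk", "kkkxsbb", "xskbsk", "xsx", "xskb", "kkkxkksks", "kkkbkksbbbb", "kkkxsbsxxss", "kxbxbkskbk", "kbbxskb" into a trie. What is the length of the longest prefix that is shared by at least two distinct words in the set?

The deepest shared node is where two words last agree before diverging.
"kkkxsbsx" and "kkkxsbsxxss" agree on "kkkxsbsx" (8 characters) before diverging; nothing deeper is shared.
Longest shared-prefix length: 8

8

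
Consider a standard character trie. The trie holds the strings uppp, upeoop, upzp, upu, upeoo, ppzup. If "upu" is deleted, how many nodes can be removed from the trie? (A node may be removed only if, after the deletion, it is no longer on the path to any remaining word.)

After clearing the end-marker at "upu", prune upward until reaching a node still needed by another word.
The suffix "u" (1 node) is used only by "upu"; the node for "up" still has the child "p", so pruning stops there.
Nodes removed: 1

1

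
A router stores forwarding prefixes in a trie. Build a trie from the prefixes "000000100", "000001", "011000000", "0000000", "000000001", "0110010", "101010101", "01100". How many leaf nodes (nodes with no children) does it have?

Leaves are exactly the stored words that no other stored word extends.
Those words: "000000001", "000000100", "000001", "011000000", "0110010", "101010101"
Leaf count: 6

6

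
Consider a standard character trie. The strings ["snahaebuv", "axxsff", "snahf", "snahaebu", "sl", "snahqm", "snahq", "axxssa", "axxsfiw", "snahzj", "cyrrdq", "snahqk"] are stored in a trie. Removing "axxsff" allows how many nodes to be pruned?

A node on "axxsff"'s path can go only if nothing else ends at it or branches off below it.
The suffix "f" (1 node) is used only by "axxsff"; the node for "axxsf" still has the child "i", so pruning stops there.
Nodes removed: 1

1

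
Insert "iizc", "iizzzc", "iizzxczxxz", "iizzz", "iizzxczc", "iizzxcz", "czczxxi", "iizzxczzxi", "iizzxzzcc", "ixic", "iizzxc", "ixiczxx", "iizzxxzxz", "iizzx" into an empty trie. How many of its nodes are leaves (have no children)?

9

A leaf is a node with no children — equivalently, the end of a word that is not a proper prefix of any other stored word.
Those words: "czczxxi", "iizc", "iizzxczc", "iizzxczxxz", "iizzxczzxi", "iizzxxzxz", "iizzxzzcc", "iizzzc", "ixiczxx"
Leaf count: 9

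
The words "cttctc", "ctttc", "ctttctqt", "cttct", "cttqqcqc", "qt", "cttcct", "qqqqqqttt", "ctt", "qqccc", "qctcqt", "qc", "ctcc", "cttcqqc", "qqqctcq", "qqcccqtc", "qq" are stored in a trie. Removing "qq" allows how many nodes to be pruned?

0

Walk "qq" from the leaf back toward the root, removing each node that no remaining word uses.
Every node on "qq" is still needed (e.g. by "qqqqqqttt"), so nothing is freed.
Nodes removed: 0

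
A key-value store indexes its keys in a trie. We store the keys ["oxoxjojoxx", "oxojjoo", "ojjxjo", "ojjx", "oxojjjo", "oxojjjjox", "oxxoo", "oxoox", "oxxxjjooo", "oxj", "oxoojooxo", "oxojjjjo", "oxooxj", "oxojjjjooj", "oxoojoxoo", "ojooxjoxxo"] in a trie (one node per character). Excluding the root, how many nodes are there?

Trace insertions, counting only characters that open a new branch:
  "oxoxjojoxx" → 10 new (o, x, o, x, j, o, j, o, x, x)
  "oxojjoo" → prefix "oxo" already present; 4 new (j, j, o, o)
  "ojjxjo" → prefix "o" already present; 5 new (j, j, x, j, o)
  "ojjx" → prefix "ojjx" already present; 0 new (none)
  "oxojjjo" → prefix "oxojj" already present; 2 new (j, o)
  "oxojjjjox" → prefix "oxojjj" already present; 3 new (j, o, x)
  "oxxoo" → prefix "ox" already present; 3 new (x, o, o)
  "oxoox" → prefix "oxo" already present; 2 new (o, x)
  "oxxxjjooo" → prefix "oxx" already present; 6 new (x, j, j, o, o, o)
  "oxj" → prefix "ox" already present; 1 new (j)
  "oxoojooxo" → prefix "oxoo" already present; 5 new (j, o, o, x, o)
  "oxojjjjo" → prefix "oxojjjjo" already present; 0 new (none)
  "oxooxj" → prefix "oxoox" already present; 1 new (j)
  "oxojjjjooj" → prefix "oxojjjjo" already present; 2 new (o, j)
  "oxoojoxoo" → prefix "oxoojo" already present; 3 new (x, o, o)
  "ojooxjoxxo" → prefix "oj" already present; 8 new (o, o, x, j, o, x, x, o)
Total nodes = 10 + 4 + 5 + 0 + 2 + 3 + 3 + 2 + 6 + 1 + 5 + 0 + 1 + 2 + 3 + 8 = 55

55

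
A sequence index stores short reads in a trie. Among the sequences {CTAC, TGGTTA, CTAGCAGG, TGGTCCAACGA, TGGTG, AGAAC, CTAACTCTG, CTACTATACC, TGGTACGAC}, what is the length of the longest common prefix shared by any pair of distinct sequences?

4

The deepest shared node is where two words last agree before diverging.
e.g. "CTAC" and "CTACTATACC" share the prefix "CTAC" of length 4; no pair shares a longer one.
Longest shared-prefix length: 4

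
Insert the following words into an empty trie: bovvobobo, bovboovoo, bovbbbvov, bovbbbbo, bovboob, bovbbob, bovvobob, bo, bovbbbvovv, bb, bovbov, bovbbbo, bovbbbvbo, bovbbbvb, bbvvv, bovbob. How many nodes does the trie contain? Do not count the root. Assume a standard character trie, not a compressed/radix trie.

Trie structure (* marks end of a word):
(root)
└─ b
   ├─ b *
   │  └─ v
   │     └─ v
   │        └─ v *
   └─ o *
      └─ v
         ├─ b
         │  ├─ b
         │  │  ├─ b
         │  │  │  ├─ b
         │  │  │  │  └─ o *
         │  │  │  ├─ o *
         │  │  │  └─ v
         │  │  │     ├─ b *
         │  │  │     │  └─ o *
         │  │  │     └─ o
         │  │  │        └─ v *
         │  │  │           └─ v *
         │  │  └─ o
         │  │     └─ b *
         │  └─ o
         │     ├─ b *
         │     ├─ o
         │     │  ├─ b *
         │     │  └─ v
         │     │     └─ o
         │     │        └─ o *
         │     └─ v *
         └─ v
            └─ o
               └─ b
                  └─ o
                     └─ b *
                        └─ o *
Counting every labelled node above: 35.

35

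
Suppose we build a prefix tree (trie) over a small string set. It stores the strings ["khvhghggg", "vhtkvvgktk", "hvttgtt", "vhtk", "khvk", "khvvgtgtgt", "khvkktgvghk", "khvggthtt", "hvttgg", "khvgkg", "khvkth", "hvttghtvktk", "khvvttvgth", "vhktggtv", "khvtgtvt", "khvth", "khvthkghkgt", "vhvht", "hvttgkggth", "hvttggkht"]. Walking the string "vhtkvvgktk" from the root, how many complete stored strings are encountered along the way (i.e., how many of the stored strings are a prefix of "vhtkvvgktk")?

2

Check each prefix of "vhtkvvgktk" against the stored set — each match is an end-marker on the path.
Prefixes of the query that are stored words: "vhtk", "vhtkvvgktk"
Count: 2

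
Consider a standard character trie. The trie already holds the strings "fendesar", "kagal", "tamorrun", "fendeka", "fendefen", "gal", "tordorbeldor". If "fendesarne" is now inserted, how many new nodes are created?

2

Walking "fendesarne" from the root, the first 8 characters ("fendesar") follow existing edges; "n" is the first miss.
Each of the 2 remaining characters creates one node.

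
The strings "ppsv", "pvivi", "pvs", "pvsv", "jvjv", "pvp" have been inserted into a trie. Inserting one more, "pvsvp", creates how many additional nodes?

1

Walking "pvsvp" from the root, the first 4 characters ("pvsv") follow existing edges; "p" is the first miss.
So 5 − 4 = 1 new nodes.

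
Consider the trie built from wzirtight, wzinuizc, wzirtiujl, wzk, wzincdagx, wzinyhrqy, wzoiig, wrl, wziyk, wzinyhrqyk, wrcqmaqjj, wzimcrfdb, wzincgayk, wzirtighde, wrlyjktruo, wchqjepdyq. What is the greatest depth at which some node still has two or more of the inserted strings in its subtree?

Equivalently: take the maximum, over all pairs, of their longest common prefix length.
e.g. "wzinyhrqy" and "wzinyhrqyk" share the prefix "wzinyhrqy" of length 9; no pair shares a longer one.
Longest shared-prefix length: 9

9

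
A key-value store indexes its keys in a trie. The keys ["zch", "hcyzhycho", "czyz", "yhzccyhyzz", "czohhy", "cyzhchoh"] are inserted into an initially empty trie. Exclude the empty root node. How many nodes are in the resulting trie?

Count nodes per top-level branch (shared prefixes stored once):
  'c'-branch (cyzhchoh, czohhy, czyz): 15 nodes
  'h'-branch (hcyzhycho): 9 nodes
  'y'-branch (yhzccyhyzz): 10 nodes
  'z'-branch (zch): 3 nodes
Sum: 37

37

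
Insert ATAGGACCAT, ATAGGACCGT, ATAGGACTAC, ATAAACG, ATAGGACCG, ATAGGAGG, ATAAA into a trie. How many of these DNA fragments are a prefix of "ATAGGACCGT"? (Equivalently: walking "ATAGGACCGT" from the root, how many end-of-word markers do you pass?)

2

Walk "ATAGGACCGT" from the root; an end-of-word marker is hit whenever a stored word is a prefix of "ATAGGACCGT".
Prefixes of the query that are stored words: "ATAGGACCG", "ATAGGACCGT"
Count: 2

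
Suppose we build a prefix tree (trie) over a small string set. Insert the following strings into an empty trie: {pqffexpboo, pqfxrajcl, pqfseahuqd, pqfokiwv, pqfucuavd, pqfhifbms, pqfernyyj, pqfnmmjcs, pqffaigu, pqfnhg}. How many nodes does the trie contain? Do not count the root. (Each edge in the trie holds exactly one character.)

58

Insert word by word; a character creates a node only if that edge doesn't already exist:
  "pqffexpboo" → 10 new (p, q, f, f, e, x, p, b, o, o)
  "pqfxrajcl" → prefix "pqf" already present; 6 new (x, r, a, j, c, l)
  "pqfseahuqd" → prefix "pqf" already present; 7 new (s, e, a, h, u, q, d)
  "pqfokiwv" → prefix "pqf" already present; 5 new (o, k, i, w, v)
  "pqfucuavd" → prefix "pqf" already present; 6 new (u, c, u, a, v, d)
  "pqfhifbms" → prefix "pqf" already present; 6 new (h, i, f, b, m, s)
  "pqfernyyj" → prefix "pqf" already present; 6 new (e, r, n, y, y, j)
  "pqfnmmjcs" → prefix "pqf" already present; 6 new (n, m, m, j, c, s)
  "pqffaigu" → prefix "pqff" already present; 4 new (a, i, g, u)
  "pqfnhg" → prefix "pqfn" already present; 2 new (h, g)
Total nodes = 10 + 6 + 7 + 5 + 6 + 6 + 6 + 6 + 4 + 2 = 58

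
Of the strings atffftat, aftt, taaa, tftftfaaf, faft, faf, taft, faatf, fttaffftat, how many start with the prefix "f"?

Traverse to the node for "f", then collect every word in that subtree.
Matches: "faatf", "faf", "faft", "fttaffftat"
Count: 4

4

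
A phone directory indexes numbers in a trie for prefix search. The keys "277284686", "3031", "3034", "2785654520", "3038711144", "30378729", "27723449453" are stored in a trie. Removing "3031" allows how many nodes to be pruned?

Walk "3031" from the leaf back toward the root, removing each node that no remaining word uses.
The suffix "1" (1 node) is used only by "3031"; the node for "303" still has the child "4", so pruning stops there.
Nodes removed: 1

1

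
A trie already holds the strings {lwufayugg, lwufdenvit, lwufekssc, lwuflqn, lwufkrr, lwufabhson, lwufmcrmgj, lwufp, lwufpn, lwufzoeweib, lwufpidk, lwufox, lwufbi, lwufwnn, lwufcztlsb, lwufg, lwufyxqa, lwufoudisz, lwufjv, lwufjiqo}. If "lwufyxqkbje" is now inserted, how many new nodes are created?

4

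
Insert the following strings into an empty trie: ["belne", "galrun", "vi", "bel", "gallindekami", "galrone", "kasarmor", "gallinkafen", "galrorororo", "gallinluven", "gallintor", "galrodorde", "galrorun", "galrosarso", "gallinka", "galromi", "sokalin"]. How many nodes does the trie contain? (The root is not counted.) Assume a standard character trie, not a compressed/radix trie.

73

For each word, the new-node count is its length minus the longest prefix already in the trie:
  "belne" → 5 new (b, e, l, n, e)
  "galrun" → 6 new (g, a, l, r, u, n)
  "vi" → 2 new (v, i)
  "bel" → prefix "bel" already present; 0 new (none)
  "gallindekami" → prefix "gal" already present; 9 new (l, i, n, d, e, k, a, m, i)
  "galrone" → prefix "galr" already present; 3 new (o, n, e)
  "kasarmor" → 8 new (k, a, s, a, r, m, o, r)
  "gallinkafen" → prefix "gallin" already present; 5 new (k, a, f, e, n)
  "galrorororo" → prefix "galro" already present; 6 new (r, o, r, o, r, o)
  "gallinluven" → prefix "gallin" already present; 5 new (l, u, v, e, n)
  "gallintor" → prefix "gallin" already present; 3 new (t, o, r)
  "galrodorde" → prefix "galro" already present; 5 new (d, o, r, d, e)
  "galrorun" → prefix "galror" already present; 2 new (u, n)
  "galrosarso" → prefix "galro" already present; 5 new (s, a, r, s, o)
  "gallinka" → prefix "gallinka" already present; 0 new (none)
  "galromi" → prefix "galro" already present; 2 new (m, i)
  "sokalin" → 7 new (s, o, k, a, l, i, n)
Total nodes = 5 + 6 + 2 + 0 + 9 + 3 + 8 + 5 + 6 + 5 + 3 + 5 + 2 + 5 + 0 + 2 + 7 = 73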